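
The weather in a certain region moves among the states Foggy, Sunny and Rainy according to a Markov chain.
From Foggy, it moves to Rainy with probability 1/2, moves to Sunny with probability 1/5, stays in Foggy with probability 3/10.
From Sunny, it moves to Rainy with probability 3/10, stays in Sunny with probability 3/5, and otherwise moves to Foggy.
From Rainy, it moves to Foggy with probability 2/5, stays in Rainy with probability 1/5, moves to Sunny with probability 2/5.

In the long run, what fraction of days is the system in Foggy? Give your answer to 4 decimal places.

Let the stationary distribution be π with π = πP and π_1 + π_2 + π_3 = 1.
π_1 = 0.3·π_1 + 0.1·π_2 + 0.4·π_3
π_2 = 0.2·π_1 + 0.6·π_2 + 0.4·π_3
Solving with the normalization constraint gives π = (0.2439, 0.4390, 0.3171).
So the stationary probability of Foggy is 0.2439.

0.2439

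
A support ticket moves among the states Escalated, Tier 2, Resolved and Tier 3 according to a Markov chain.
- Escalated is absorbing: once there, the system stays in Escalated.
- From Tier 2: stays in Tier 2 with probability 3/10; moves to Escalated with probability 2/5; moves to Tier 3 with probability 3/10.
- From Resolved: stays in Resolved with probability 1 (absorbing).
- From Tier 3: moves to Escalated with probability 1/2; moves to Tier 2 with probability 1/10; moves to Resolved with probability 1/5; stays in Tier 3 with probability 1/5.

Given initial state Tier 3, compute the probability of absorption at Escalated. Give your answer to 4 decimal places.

0.7358

Let h(s) be the probability of absorption at Escalated starting from transient state s. Then h(Escalated) = 1 and h(Resolved) = 0. By first-step analysis:
h(Tier 2) = 0.4·1 + 0.3·h(Tier 2) + 0.3·h(Tier 3)
h(Tier 3) = 0.5·1 + 0.1·h(Tier 2) + 0.2·0 + 0.2·h(Tier 3)
Solving: h(Tier 2) = 0.8868, h(Tier 3) = 0.7358.
Starting from Tier 3, the probability is 0.7358.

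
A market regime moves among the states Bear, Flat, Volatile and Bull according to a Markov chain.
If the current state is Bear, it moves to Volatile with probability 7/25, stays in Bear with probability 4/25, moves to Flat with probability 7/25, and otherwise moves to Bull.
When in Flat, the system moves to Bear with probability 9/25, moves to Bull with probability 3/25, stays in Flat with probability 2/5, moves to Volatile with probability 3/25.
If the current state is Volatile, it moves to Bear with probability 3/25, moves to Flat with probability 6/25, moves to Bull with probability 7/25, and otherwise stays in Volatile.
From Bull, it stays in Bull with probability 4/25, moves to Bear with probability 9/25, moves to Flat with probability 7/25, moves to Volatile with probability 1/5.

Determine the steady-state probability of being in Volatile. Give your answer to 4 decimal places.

0.2329

Let the stationary distribution be π with π = πP and π_1 + π_2 + π_3 + π_4 = 1.
π_1 = 0.16·π_1 + 0.36·π_2 + 0.12·π_3 + 0.36·π_4
π_2 = 0.28·π_1 + 0.4·π_2 + 0.24·π_3 + 0.28·π_4
π_3 = 0.28·π_1 + 0.12·π_2 + 0.36·π_3 + 0.2·π_4
Solving with the normalization constraint gives π = (0.2534, 0.3076, 0.2329, 0.2061).
So the stationary probability of Volatile is 0.2329.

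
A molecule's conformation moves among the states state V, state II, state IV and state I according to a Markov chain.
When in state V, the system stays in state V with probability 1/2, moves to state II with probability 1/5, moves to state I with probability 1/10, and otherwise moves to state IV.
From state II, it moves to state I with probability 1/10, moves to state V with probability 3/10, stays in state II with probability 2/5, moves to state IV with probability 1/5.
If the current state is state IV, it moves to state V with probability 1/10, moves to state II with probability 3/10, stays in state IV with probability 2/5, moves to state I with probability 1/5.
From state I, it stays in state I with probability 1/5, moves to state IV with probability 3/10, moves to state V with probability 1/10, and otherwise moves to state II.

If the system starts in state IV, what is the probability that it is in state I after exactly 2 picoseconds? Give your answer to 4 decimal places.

0.1600

Propagate the distribution vector 2 picoseconds from state IV.
After 0 picoseconds: (0.0000, 0.0000, 1.0000, 0.0000)
After 1 picosecond: (0.1000, 0.3000, 0.4000, 0.2000)
After 2 picoseconds: (0.2000, 0.3400, 0.3000, 0.1600)
P(in state I after 2 picoseconds) = 0.1600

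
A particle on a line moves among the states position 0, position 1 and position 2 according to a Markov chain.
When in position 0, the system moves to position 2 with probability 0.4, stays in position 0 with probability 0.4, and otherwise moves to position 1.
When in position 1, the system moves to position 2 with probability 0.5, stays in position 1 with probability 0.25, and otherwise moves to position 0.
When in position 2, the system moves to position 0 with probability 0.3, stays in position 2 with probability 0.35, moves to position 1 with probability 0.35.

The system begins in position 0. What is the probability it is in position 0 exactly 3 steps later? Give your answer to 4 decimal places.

Propagate the distribution vector 3 steps from position 0.
After 0 steps: (1.0000, 0.0000, 0.0000)
After 1 step: (0.4000, 0.2000, 0.4000)
After 2 steps: (0.3300, 0.2700, 0.4000)
After 3 steps: (0.3195, 0.2735, 0.4070)
P(in position 0 after 3 steps) = 0.3195

0.3195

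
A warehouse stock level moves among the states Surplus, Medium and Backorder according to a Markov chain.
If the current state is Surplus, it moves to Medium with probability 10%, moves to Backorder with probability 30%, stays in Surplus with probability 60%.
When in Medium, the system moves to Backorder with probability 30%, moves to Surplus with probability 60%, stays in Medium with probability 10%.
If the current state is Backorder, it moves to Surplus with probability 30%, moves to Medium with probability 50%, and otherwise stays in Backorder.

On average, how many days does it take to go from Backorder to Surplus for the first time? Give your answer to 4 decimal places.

2.4561

Let t(s) be the expected number of days to first reach Surplus from state s, with t(Surplus) = 0. Conditioning on the first day:
t(Medium) = 1 + 0.1·t(Medium) + 0.3·t(Backorder)
t(Backorder) = 1 + 0.5·t(Medium) + 0.2·t(Backorder)
Solving: t(Medium) = 1.9298, t(Backorder) = 2.4561.
Expected days from Backorder to Surplus: 2.4561.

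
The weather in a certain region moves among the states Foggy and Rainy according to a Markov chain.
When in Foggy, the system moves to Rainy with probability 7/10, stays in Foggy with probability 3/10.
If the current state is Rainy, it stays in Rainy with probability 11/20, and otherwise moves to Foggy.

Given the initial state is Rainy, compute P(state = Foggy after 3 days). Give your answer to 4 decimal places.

Propagate the distribution vector 3 days from Rainy.
After 0 days: (0.0000, 1.0000)
After 1 day: (0.4500, 0.5500)
After 2 days: (0.3825, 0.6175)
After 3 days: (0.3926, 0.6074)
P(in Foggy after 3 days) = 0.3926

0.3926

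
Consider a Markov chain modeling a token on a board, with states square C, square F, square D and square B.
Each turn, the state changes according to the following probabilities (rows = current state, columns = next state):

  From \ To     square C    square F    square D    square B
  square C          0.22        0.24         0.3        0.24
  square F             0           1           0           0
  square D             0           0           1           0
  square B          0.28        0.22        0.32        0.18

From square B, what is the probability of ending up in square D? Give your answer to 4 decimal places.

Let h(s) be the probability of absorption at square D starting from transient state s. Then h(square D) = 1 and h(square F) = 0. By first-step analysis:
h(square C) = 0.22·h(square C) + 0.24·0 + 0.3·1 + 0.24·h(square B)
h(square B) = 0.28·h(square C) + 0.22·0 + 0.32·1 + 0.18·h(square B)
Solving: h(square C) = 0.5639, h(square B) = 0.5828.
Starting from square B, the probability is 0.5828.

0.5828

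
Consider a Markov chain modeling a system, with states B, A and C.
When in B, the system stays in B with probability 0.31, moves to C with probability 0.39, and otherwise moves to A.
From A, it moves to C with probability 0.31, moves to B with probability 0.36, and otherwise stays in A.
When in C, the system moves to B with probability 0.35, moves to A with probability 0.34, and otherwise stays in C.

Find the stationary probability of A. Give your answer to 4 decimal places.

Let the stationary distribution be π with π = πP and π_1 + π_2 + π_3 = 1.
π_1 = 0.31·π_1 + 0.36·π_2 + 0.35·π_3
π_2 = 0.3·π_1 + 0.33·π_2 + 0.34·π_3
Solving with the normalization constraint gives π = (0.3396, 0.3232, 0.3372).
So the stationary probability of A is 0.3232.

0.3232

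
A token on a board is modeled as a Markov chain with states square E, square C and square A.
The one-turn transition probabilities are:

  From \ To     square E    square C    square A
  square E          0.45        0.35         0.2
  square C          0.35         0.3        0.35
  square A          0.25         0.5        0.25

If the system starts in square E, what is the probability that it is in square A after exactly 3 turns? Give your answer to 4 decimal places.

Propagate the distribution vector 3 turns from square E.
After 0 turns: (1.0000, 0.0000, 0.0000)
After 1 turn: (0.4500, 0.3500, 0.2000)
After 2 turns: (0.3750, 0.3625, 0.2625)
After 3 turns: (0.3613, 0.3713, 0.2675)
P(in square A after 3 turns) = 0.2675

0.2675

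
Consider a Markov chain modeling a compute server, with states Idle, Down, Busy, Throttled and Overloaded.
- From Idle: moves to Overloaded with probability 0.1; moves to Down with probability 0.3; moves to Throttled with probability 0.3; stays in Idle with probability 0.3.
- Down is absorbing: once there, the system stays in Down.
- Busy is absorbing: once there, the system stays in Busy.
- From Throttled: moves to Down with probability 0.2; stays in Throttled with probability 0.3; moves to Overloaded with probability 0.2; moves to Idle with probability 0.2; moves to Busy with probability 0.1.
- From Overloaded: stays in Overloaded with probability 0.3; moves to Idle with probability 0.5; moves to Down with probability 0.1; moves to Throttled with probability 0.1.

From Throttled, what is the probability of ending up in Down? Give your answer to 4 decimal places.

0.8000

Let h(s) be the probability of absorption at Down starting from transient state s. Then h(Down) = 1 and h(Busy) = 0. By first-step analysis:
h(Idle) = 0.3·h(Idle) + 0.3·1 + 0.3·h(Throttled) + 0.1·h(Overloaded)
h(Throttled) = 0.2·h(Idle) + 0.2·1 + 0.1·0 + 0.3·h(Throttled) + 0.2·h(Overloaded)
h(Overloaded) = 0.5·h(Idle) + 0.1·1 + 0.1·h(Throttled) + 0.3·h(Overloaded)
Solving: h(Idle) = 0.9000, h(Throttled) = 0.8000, h(Overloaded) = 0.9000.
Starting from Throttled, the probability is 0.8000.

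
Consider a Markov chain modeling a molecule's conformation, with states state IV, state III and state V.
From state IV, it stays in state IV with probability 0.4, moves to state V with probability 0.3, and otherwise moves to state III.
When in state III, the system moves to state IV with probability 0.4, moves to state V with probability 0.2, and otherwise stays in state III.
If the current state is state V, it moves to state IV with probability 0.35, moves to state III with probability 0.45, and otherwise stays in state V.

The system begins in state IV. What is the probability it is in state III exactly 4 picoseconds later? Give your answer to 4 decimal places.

Propagate the distribution vector 4 picoseconds from state IV.
After 0 picoseconds: (1.0000, 0.0000, 0.0000)
After 1 picosecond: (0.4000, 0.3000, 0.3000)
After 2 picoseconds: (0.3850, 0.3750, 0.2400)
After 3 picoseconds: (0.3880, 0.3735, 0.2385)
After 4 picoseconds: (0.3881, 0.3731, 0.2388)
P(in state III after 4 picoseconds) = 0.3731

0.3731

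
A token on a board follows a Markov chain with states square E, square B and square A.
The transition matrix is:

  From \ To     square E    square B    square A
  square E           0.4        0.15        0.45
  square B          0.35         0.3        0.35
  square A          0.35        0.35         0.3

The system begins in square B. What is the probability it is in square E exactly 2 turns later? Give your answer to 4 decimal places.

0.3675

Sum over the intermediate state after 1 turn:
P = P(square B→square E)·P(square E→square E) + P(square B→square B)·P(square B→square E) + P(square B→square A)·P(square A→square E)
  = 0.35×0.4 + 0.3×0.35 + 0.35×0.35
  = 0.1400 + 0.1050 + 0.1225 = 0.3675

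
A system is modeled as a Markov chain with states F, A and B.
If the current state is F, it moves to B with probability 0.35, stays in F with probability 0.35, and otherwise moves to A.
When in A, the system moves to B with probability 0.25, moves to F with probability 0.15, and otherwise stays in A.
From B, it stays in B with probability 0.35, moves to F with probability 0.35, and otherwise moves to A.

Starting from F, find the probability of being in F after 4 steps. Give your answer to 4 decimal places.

0.2666

Propagate the distribution vector 4 steps from F.
After 0 steps: (1.0000, 0.0000, 0.0000)
After 1 step: (0.3500, 0.3000, 0.3500)
After 2 steps: (0.2900, 0.3900, 0.3200)
After 3 steps: (0.2720, 0.4170, 0.3110)
After 4 steps: (0.2666, 0.4251, 0.3083)
P(in F after 4 steps) = 0.2666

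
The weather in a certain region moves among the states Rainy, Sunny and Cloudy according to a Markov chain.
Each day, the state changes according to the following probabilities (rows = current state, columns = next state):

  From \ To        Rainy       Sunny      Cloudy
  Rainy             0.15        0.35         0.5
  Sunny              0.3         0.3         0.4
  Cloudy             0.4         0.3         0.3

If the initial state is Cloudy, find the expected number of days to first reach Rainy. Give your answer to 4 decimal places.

Let t(s) be the expected number of days to first reach Rainy from state s, with t(Rainy) = 0. Conditioning on the first day:
t(Sunny) = 1 + 0.3·t(Sunny) + 0.4·t(Cloudy)
t(Cloudy) = 1 + 0.3·t(Sunny) + 0.3·t(Cloudy)
Solving: t(Sunny) = 2.9730, t(Cloudy) = 2.7027.
Expected days from Cloudy to Rainy: 2.7027.

2.7027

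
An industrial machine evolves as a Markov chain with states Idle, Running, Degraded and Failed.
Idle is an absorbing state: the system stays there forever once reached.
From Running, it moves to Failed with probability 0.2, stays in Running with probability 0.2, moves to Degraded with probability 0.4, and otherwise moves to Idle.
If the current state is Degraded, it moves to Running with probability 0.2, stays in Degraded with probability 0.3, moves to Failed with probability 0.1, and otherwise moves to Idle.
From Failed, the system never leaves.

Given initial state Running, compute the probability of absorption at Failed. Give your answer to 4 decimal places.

0.3750

Let h(s) be the probability of absorption at Failed starting from transient state s. Then h(Failed) = 1 and h(Idle) = 0. By first-step analysis:
h(Running) = 0.2·0 + 0.2·h(Running) + 0.4·h(Degraded) + 0.2·1
h(Degraded) = 0.4·0 + 0.2·h(Running) + 0.3·h(Degraded) + 0.1·1
Solving: h(Running) = 0.3750, h(Degraded) = 0.2500.
Starting from Running, the probability is 0.3750.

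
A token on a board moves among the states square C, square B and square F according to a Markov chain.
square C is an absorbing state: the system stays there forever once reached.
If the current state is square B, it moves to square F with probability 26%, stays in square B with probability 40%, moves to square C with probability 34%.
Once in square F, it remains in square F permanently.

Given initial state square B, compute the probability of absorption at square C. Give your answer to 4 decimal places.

0.5667

Let h(s) be the probability of absorption at square C starting from transient state s. Then h(square C) = 1 and h(square F) = 0. By first-step analysis:
h(square B) = 0.34·1 + 0.4·h(square B) + 0.26·0
Solving: h(square B) = 0.5667.
Starting from square B, the probability is 0.5667.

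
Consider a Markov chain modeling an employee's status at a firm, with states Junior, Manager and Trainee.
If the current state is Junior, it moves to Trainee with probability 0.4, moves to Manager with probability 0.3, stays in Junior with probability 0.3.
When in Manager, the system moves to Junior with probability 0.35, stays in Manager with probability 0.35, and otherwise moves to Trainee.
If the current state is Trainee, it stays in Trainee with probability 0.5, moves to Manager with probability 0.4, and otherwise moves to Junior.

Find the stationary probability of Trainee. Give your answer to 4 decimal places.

0.4046

Let the stationary distribution be π with π = πP and π_1 + π_2 + π_3 = 1.
π_1 = 0.3·π_1 + 0.35·π_2 + 0.1·π_3
π_2 = 0.3·π_1 + 0.35·π_2 + 0.4·π_3
Solving with the normalization constraint gives π = (0.2370, 0.3584, 0.4046).
So the stationary probability of Trainee is 0.4046.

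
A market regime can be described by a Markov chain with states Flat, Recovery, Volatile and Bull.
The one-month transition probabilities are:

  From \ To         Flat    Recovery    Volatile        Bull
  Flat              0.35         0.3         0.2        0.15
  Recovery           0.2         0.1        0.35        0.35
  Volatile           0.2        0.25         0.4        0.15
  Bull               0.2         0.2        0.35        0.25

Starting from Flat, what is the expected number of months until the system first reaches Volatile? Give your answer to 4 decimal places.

Let t(s) be the expected number of months to first reach Volatile from state s, with t(Volatile) = 0. Conditioning on the first month:
t(Flat) = 1 + 0.35·t(Flat) + 0.3·t(Recovery) + 0.15·t(Bull)
t(Recovery) = 1 + 0.2·t(Flat) + 0.1·t(Recovery) + 0.35·t(Bull)
t(Bull) = 1 + 0.2·t(Flat) + 0.2·t(Recovery) + 0.25·t(Bull)
Solving: t(Flat) = 3.7383, t(Recovery) = 3.1776, t(Bull) = 3.1776.
Expected months from Flat to Volatile: 3.7383.

3.7383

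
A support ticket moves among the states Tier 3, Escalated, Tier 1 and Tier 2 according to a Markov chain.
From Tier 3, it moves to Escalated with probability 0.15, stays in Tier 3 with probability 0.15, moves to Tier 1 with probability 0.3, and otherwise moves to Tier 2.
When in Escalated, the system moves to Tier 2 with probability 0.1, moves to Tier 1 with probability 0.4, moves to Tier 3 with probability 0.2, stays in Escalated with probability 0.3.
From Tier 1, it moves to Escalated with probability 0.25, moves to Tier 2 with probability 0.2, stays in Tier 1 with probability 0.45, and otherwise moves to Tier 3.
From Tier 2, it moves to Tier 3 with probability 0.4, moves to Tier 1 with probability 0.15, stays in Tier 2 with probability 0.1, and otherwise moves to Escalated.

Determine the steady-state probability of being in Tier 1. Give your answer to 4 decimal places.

0.3498

Let the stationary distribution be π with π = πP and π_1 + π_2 + π_3 + π_4 = 1.
π_1 = 0.15·π_1 + 0.2·π_2 + 0.1·π_3 + 0.4·π_4
π_2 = 0.15·π_1 + 0.3·π_2 + 0.25·π_3 + 0.35·π_4
π_3 = 0.3·π_1 + 0.4·π_2 + 0.45·π_3 + 0.15·π_4
Solving with the normalization constraint gives π = (0.1940, 0.2631, 0.3498, 0.1932).
So the stationary probability of Tier 1 is 0.3498.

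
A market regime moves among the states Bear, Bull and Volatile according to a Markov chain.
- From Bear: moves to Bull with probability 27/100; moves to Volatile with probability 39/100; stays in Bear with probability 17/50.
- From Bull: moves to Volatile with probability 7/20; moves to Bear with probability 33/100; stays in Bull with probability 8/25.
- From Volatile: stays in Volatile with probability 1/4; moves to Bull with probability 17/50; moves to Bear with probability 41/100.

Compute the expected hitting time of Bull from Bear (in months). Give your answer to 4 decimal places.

3.4020

Let t(s) be the expected number of months to first reach Bull from state s, with t(Bull) = 0. Conditioning on the first month:
t(Bear) = 1 + 0.34·t(Bear) + 0.39·t(Volatile)
t(Volatile) = 1 + 0.41·t(Bear) + 0.25·t(Volatile)
Solving: t(Bear) = 3.4020, t(Volatile) = 3.1931.
Expected months from Bear to Bull: 3.4020.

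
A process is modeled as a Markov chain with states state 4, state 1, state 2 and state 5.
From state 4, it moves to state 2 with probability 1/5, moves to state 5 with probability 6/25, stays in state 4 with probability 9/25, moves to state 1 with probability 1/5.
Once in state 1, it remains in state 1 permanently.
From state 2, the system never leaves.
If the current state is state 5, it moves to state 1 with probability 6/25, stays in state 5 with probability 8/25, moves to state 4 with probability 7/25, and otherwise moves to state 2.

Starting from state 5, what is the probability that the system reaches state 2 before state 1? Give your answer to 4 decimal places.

Let h(s) be the probability of absorption at state 2 starting from transient state s. Then h(state 2) = 1 and h(state 1) = 0. By first-step analysis:
h(state 4) = 0.36·h(state 4) + 0.2·0 + 0.2·1 + 0.24·h(state 5)
h(state 5) = 0.28·h(state 4) + 0.24·0 + 0.16·1 + 0.32·h(state 5)
Solving: h(state 4) = 0.4739, h(state 5) = 0.4304.
Starting from state 5, the probability is 0.4304.

0.4304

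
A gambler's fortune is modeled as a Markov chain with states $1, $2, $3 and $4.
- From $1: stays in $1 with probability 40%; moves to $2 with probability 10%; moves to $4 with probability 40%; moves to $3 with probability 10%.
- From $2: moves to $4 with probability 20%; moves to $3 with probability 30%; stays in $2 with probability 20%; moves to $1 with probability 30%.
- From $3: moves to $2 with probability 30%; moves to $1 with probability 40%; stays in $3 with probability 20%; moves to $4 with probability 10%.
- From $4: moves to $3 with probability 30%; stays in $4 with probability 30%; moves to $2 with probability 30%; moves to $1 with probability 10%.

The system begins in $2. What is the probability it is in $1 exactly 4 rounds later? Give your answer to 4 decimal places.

Propagate the distribution vector 4 rounds from $2.
After 0 rounds: (0.0000, 1.0000, 0.0000, 0.0000)
After 1 round: (0.3000, 0.2000, 0.3000, 0.2000)
After 2 rounds: (0.3200, 0.2200, 0.2100, 0.2500)
After 3 rounds: (0.3030, 0.2140, 0.2150, 0.2680)
After 4 rounds: (0.2982, 0.2180, 0.2179, 0.2659)
P(in $1 after 4 rounds) = 0.2982

0.2982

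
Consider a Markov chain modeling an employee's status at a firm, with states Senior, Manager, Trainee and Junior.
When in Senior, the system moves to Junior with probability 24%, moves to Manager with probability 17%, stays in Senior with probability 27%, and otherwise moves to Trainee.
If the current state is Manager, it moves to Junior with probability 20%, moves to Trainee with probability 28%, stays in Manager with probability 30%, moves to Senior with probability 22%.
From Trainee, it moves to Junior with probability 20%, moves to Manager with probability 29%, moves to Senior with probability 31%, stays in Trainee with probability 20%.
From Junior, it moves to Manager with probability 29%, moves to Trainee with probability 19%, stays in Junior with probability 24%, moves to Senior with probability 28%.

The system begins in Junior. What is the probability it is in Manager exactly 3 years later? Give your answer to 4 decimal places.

0.2607

Propagate the distribution vector 3 years from Junior.
After 0 years: (0.0000, 0.0000, 0.0000, 1.0000)
After 1 year: (0.2800, 0.2900, 0.1900, 0.2400)
After 2 years: (0.2655, 0.2593, 0.2544, 0.2208)
After 3 years: (0.2694, 0.2607, 0.2504, 0.2195)
P(in Manager after 3 years) = 0.2607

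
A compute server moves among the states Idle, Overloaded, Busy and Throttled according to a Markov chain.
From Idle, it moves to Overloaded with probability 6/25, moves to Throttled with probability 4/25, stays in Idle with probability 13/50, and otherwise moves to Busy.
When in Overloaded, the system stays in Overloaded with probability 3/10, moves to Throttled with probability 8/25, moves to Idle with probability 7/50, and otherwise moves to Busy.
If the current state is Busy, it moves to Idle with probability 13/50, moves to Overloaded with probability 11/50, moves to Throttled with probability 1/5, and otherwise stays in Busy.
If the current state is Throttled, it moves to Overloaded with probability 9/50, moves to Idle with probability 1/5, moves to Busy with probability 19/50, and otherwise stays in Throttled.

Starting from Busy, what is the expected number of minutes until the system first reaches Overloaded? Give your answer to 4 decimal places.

Let t(s) be the expected number of minutes to first reach Overloaded from state s, with t(Overloaded) = 0. Conditioning on the first minute:
t(Idle) = 1 + 0.26·t(Idle) + 0.34·t(Busy) + 0.16·t(Throttled)
t(Busy) = 1 + 0.26·t(Idle) + 0.32·t(Busy) + 0.2·t(Throttled)
t(Throttled) = 1 + 0.2·t(Idle) + 0.38·t(Busy) + 0.24·t(Throttled)
Solving: t(Idle) = 4.5073, t(Busy) = 4.6074, t(Throttled) = 4.8056.
Expected minutes from Busy to Overloaded: 4.6074.

4.6074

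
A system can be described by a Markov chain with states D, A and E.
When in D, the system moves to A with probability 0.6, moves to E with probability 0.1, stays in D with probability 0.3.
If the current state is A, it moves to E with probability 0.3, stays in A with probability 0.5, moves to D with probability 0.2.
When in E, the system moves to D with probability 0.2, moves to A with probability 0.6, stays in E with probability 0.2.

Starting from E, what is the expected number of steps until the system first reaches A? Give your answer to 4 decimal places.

1.6667

Let t(s) be the expected number of steps to first reach A from state s, with t(A) = 0. Conditioning on the first step:
t(D) = 1 + 0.3·t(D) + 0.1·t(E)
t(E) = 1 + 0.2·t(D) + 0.2·t(E)
Solving: t(D) = 1.6667, t(E) = 1.6667.
Expected steps from E to A: 1.6667.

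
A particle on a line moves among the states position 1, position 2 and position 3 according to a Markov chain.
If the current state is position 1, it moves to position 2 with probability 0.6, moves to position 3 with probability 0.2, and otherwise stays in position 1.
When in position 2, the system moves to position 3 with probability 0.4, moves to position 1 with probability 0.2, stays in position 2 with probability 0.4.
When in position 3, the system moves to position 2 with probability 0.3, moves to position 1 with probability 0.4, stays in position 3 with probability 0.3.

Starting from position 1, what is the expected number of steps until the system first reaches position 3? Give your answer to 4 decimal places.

Let t(s) be the expected number of steps to first reach position 3 from state s, with t(position 3) = 0. Conditioning on the first step:
t(position 1) = 1 + 0.2·t(position 1) + 0.6·t(position 2)
t(position 2) = 1 + 0.2·t(position 1) + 0.4·t(position 2)
Solving: t(position 1) = 3.3333, t(position 2) = 2.7778.
Expected steps from position 1 to position 3: 3.3333.

3.3333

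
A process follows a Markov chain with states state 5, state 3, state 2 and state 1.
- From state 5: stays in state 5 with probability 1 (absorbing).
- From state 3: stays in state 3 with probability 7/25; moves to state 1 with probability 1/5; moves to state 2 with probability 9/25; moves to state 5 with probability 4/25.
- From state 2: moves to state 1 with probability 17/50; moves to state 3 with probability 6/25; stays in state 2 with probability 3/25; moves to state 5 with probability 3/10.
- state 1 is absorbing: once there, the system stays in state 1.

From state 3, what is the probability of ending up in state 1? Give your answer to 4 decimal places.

0.5453

Let h(s) be the probability of absorption at state 1 starting from transient state s. Then h(state 1) = 1 and h(state 5) = 0. By first-step analysis:
h(state 3) = 0.16·0 + 0.28·h(state 3) + 0.36·h(state 2) + 0.2·1
h(state 2) = 0.3·0 + 0.24·h(state 3) + 0.12·h(state 2) + 0.34·1
Solving: h(state 3) = 0.5453, h(state 2) = 0.5351.
Starting from state 3, the probability is 0.5453.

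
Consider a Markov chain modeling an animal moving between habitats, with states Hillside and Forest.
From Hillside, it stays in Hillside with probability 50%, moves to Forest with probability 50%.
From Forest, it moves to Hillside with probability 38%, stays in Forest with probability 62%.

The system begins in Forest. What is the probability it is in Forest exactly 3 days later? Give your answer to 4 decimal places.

Propagate the distribution vector 3 days from Forest.
After 0 days: (0.0000, 1.0000)
After 1 day: (0.3800, 0.6200)
After 2 days: (0.4256, 0.5744)
After 3 days: (0.4311, 0.5689)
P(in Forest after 3 days) = 0.5689

0.5689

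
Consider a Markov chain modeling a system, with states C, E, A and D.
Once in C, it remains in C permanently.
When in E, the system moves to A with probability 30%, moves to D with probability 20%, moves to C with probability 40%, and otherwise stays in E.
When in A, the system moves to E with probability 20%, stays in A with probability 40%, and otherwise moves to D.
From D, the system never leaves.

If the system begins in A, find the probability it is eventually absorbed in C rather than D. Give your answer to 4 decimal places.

0.1667

Let h(s) be the probability of absorption at C starting from transient state s. Then h(C) = 1 and h(D) = 0. By first-step analysis:
h(E) = 0.4·1 + 0.1·h(E) + 0.3·h(A) + 0.2·0
h(A) = 0.2·h(E) + 0.4·h(A) + 0.4·0
Solving: h(E) = 0.5000, h(A) = 0.1667.
Starting from A, the probability is 0.1667.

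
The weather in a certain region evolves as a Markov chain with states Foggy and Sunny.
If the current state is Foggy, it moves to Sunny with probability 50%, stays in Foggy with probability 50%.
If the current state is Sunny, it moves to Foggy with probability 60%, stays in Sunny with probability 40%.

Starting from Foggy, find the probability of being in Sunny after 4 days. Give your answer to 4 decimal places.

Propagate the distribution vector 4 days from Foggy.
After 0 days: (1.0000, 0.0000)
After 1 day: (0.5000, 0.5000)
After 2 days: (0.5500, 0.4500)
After 3 days: (0.5450, 0.4550)
After 4 days: (0.5455, 0.4545)
P(in Sunny after 4 days) = 0.4545

0.4545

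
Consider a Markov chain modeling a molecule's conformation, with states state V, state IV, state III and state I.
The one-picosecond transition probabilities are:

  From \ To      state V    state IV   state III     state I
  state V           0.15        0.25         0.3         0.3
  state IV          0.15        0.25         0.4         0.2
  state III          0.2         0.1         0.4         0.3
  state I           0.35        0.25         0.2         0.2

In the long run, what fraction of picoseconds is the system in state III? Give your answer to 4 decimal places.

Let the stationary distribution be π with π = πP and π_1 + π_2 + π_3 + π_4 = 1.
π_1 = 0.15·π_1 + 0.15·π_2 + 0.2·π_3 + 0.35·π_4
π_2 = 0.25·π_1 + 0.25·π_2 + 0.1·π_3 + 0.25·π_4
π_3 = 0.3·π_1 + 0.4·π_2 + 0.4·π_3 + 0.2·π_4
Solving with the normalization constraint gives π = (0.2173, 0.2009, 0.3274, 0.2545).
So the stationary probability of state III is 0.3274.

0.3274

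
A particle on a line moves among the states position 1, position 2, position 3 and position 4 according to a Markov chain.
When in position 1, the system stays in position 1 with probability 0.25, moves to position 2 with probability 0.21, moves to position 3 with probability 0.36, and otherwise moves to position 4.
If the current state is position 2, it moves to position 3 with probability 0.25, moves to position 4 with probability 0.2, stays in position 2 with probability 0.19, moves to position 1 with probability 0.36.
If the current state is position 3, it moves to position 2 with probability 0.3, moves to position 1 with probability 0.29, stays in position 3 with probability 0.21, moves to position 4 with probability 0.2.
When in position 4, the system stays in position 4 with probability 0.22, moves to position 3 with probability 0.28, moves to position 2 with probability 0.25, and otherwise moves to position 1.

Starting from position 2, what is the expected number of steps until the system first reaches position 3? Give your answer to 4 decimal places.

Let t(s) be the expected number of steps to first reach position 3 from state s, with t(position 3) = 0. Conditioning on the first step:
t(position 1) = 1 + 0.25·t(position 1) + 0.21·t(position 2) + 0.18·t(position 4)
t(position 2) = 1 + 0.36·t(position 1) + 0.19·t(position 2) + 0.2·t(position 4)
t(position 4) = 1 + 0.25·t(position 1) + 0.25·t(position 2) + 0.22·t(position 4)
Solving: t(position 1) = 3.1136, t(position 2) = 3.4548, t(position 4) = 3.3873.
Expected steps from position 2 to position 3: 3.4548.

3.4548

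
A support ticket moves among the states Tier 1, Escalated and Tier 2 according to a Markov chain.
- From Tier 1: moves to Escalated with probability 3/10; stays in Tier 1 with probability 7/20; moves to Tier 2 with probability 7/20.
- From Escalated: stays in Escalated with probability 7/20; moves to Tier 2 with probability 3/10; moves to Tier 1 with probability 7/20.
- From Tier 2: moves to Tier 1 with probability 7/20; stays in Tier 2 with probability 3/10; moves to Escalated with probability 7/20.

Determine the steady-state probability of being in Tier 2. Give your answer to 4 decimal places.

Let the stationary distribution be π with π = πP and π_1 + π_2 + π_3 = 1.
π_1 = 0.35·π_1 + 0.35·π_2 + 0.35·π_3
π_2 = 0.3·π_1 + 0.35·π_2 + 0.35·π_3
Solving with the normalization constraint gives π = (0.3500, 0.3325, 0.3175).
So the stationary probability of Tier 2 is 0.3175.

0.3175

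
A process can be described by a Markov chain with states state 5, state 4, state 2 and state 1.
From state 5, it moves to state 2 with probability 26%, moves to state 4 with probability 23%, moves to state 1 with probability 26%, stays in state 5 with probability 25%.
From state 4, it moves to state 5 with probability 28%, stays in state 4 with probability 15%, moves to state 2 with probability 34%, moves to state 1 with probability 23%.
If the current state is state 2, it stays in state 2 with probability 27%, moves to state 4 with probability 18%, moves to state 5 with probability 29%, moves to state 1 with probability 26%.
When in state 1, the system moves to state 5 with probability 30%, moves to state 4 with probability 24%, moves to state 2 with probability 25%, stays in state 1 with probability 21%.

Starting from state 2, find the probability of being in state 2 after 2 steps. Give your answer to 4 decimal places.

Propagate the distribution vector 2 steps from state 2.
After 0 steps: (0.0000, 0.0000, 1.0000, 0.0000)
After 1 step: (0.2900, 0.1800, 0.2700, 0.2600)
After 2 steps: (0.2792, 0.2047, 0.2745, 0.2416)
P(in state 2 after 2 steps) = 0.2745

0.2745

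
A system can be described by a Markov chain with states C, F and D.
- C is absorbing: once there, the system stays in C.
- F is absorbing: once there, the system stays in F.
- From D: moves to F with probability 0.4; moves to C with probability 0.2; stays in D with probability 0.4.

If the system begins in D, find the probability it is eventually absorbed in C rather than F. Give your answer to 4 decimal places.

0.3333

Let h(s) be the probability of absorption at C starting from transient state s. Then h(C) = 1 and h(F) = 0. By first-step analysis:
h(D) = 0.2·1 + 0.4·0 + 0.4·h(D)
Solving: h(D) = 0.3333.
Starting from D, the probability is 0.3333.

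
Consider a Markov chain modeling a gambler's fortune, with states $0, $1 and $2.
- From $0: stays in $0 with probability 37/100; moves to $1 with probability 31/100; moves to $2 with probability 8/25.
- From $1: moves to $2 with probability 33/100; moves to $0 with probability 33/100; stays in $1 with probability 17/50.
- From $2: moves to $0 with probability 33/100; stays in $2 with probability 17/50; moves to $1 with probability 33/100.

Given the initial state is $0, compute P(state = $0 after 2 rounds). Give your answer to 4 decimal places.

0.3448

Sum over the intermediate state after 1 round:
P = P($0→$0)·P($0→$0) + P($0→$1)·P($1→$0) + P($0→$2)·P($2→$0)
  = 0.37×0.37 + 0.31×0.33 + 0.32×0.33
  = 0.1369 + 0.1023 + 0.1056 = 0.3448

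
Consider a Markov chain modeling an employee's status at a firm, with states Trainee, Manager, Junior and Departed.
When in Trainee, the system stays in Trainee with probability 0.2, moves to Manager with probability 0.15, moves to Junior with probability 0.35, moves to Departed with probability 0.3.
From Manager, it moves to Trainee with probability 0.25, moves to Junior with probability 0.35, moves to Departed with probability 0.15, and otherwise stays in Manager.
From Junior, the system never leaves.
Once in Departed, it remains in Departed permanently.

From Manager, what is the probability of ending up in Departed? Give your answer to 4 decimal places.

0.3467

Let h(s) be the probability of absorption at Departed starting from transient state s. Then h(Departed) = 1 and h(Junior) = 0. By first-step analysis:
h(Trainee) = 0.2·h(Trainee) + 0.15·h(Manager) + 0.35·0 + 0.3·1
h(Manager) = 0.25·h(Trainee) + 0.25·h(Manager) + 0.35·0 + 0.15·1
Solving: h(Trainee) = 0.4400, h(Manager) = 0.3467.
Starting from Manager, the probability is 0.3467.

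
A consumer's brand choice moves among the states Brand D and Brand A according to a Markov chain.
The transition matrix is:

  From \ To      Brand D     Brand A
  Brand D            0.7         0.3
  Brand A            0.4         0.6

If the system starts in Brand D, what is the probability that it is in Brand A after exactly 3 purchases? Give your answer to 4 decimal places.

0.4170

Propagate the distribution vector 3 purchases from Brand D.
After 0 purchases: (1.0000, 0.0000)
After 1 purchase: (0.7000, 0.3000)
After 2 purchases: (0.6100, 0.3900)
After 3 purchases: (0.5830, 0.4170)
P(in Brand A after 3 purchases) = 0.4170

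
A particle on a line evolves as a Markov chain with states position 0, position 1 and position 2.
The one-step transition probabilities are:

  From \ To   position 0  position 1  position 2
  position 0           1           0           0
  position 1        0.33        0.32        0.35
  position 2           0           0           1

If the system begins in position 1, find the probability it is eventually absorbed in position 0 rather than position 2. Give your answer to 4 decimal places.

0.4853

Let h(s) be the probability of absorption at position 0 starting from transient state s. Then h(position 0) = 1 and h(position 2) = 0. By first-step analysis:
h(position 1) = 0.33·1 + 0.32·h(position 1) + 0.35·0
Solving: h(position 1) = 0.4853.
Starting from position 1, the probability is 0.4853.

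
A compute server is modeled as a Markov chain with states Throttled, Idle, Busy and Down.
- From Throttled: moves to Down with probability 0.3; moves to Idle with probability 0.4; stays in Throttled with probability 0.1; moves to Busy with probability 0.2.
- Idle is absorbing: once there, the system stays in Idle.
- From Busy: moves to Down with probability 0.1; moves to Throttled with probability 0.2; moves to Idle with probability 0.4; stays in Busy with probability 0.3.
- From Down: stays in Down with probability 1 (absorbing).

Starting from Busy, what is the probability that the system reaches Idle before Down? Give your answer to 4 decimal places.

0.7458

Let h(s) be the probability of absorption at Idle starting from transient state s. Then h(Idle) = 1 and h(Down) = 0. By first-step analysis:
h(Throttled) = 0.1·h(Throttled) + 0.4·1 + 0.2·h(Busy) + 0.3·0
h(Busy) = 0.2·h(Throttled) + 0.4·1 + 0.3·h(Busy) + 0.1·0
Solving: h(Throttled) = 0.6102, h(Busy) = 0.7458.
Starting from Busy, the probability is 0.7458.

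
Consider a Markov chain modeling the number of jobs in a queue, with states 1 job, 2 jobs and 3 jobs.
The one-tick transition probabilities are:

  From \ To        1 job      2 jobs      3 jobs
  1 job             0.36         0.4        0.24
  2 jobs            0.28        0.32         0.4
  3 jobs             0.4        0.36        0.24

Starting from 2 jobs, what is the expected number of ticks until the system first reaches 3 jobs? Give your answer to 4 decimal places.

Let t(s) be the expected number of ticks to first reach 3 jobs from state s, with t(3 jobs) = 0. Conditioning on the first tick:
t(1 job) = 1 + 0.36·t(1 job) + 0.4·t(2 jobs)
t(2 jobs) = 1 + 0.28·t(1 job) + 0.32·t(2 jobs)
Solving: t(1 job) = 3.3416, t(2 jobs) = 2.8465.
Expected ticks from 2 jobs to 3 jobs: 2.8465.

2.8465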